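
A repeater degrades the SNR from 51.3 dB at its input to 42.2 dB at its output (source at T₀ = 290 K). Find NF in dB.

9.1 dB

NF (dB) = SNR_in(dB) − SNR_out(dB) when the source is at T₀
NF = 51.3 − 42.2 = 9.1 dB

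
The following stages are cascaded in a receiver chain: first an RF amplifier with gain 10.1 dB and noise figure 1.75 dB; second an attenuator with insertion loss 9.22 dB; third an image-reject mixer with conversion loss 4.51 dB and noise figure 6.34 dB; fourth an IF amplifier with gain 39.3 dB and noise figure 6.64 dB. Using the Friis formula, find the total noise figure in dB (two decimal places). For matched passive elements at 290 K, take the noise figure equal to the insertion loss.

Convert to linear (a loss of L dB is a gain of −L dB): F_i = 10^(NF_i/10), G_i = 10^(G_i,dB/10)
  Stage 1: F_1 = 10^(1.75/10) = 1.496, G_1 = 10^(10.1/10) = 10.23
  Stage 2: F_2 = 10^(9.22/10) = 8.356, G_2 = 10^(−9.22/10) = 0.1197
  Stage 3: F_3 = 10^(6.34/10) = 4.305, G_3 = 10^(−4.51/10) = 0.3540
  Stage 4: F_4 = 10^(6.64/10) = 4.613, G_4 = 10^(39.3/10) = 8511
Friis cascade:
  F = 1.496 + (8.356 − 1)/10.23 + (4.305 − 1)/1.225 + (4.613 − 1)/0.4335 = 13.25
NF = 10 log₁₀(13.25) = 11.22 dB

11.22 dB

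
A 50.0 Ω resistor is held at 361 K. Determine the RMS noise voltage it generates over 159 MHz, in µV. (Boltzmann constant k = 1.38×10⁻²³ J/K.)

V_n = √(4kTRB)
4kTRB = 4 × 1.38×10⁻²³ × 361 × 5.00×10¹ × 1.59×10⁸ = 1.58×10⁻¹⁰ V²
V_n = √(1.58×10⁻¹⁰) = 1.26×10⁻⁵ V = 12.6 µV

12.6 µV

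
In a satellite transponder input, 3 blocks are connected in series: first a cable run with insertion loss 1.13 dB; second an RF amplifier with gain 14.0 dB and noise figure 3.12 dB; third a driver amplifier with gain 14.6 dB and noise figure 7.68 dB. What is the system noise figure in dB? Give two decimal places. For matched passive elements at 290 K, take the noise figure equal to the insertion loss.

4.64 dB

Convert to linear (a loss of L dB is a gain of −L dB): F_i = 10^(NF_i/10), G_i = 10^(G_i,dB/10)
  Stage 1: F_1 = 10^(1.13/10) = 1.297, G_1 = 10^(−1.13/10) = 0.7709
  Stage 2: F_2 = 10^(3.12/10) = 2.051, G_2 = 10^(14.0/10) = 25.12
  Stage 3: F_3 = 10^(7.68/10) = 5.861, G_3 = 10^(14.6/10) = 28.84
Friis cascade:
  F = 1.297 + (2.051 − 1)/0.7709 + (5.861 − 1)/19.36 = 2.912
NF = 10 log₁₀(2.912) = 4.64 dB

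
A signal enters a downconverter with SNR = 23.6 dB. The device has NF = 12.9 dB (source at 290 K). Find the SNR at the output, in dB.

10.7 dB

By definition F = SNR_in/SNR_out, so in dB: SNR_out = SNR_in − NF
SNR_out = 23.6 − 12.9 = 10.7 dB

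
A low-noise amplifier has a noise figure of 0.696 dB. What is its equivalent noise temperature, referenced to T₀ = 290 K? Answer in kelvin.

50.4 K

F = 10^(0.696/10) = 1.17382
T_e = (F − 1)·T₀ = (1.17382 − 1) × 290 = 50.4 K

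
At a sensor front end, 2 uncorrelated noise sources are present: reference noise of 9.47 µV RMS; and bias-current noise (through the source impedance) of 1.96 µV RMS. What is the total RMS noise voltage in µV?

9.67 µV

Uncorrelated sources add in power (mean-square): V_tot = √(ΣV_i²)
V_tot = √[(9.47×10⁻⁶)² + (1.96×10⁻⁶)²] = 9.67×10⁻⁶ V = 9.67 µV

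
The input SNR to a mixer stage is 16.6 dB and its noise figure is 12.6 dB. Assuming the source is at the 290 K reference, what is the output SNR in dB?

4.0 dB

By definition F = SNR_in/SNR_out, so in dB: SNR_out = SNR_in − NF
SNR_out = 16.6 − 12.6 = 4.0 dB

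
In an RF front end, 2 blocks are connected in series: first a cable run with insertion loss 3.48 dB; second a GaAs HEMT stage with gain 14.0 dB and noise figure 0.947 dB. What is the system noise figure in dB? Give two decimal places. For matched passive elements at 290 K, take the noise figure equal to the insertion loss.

Convert to linear (a loss of L dB is a gain of −L dB): F_i = 10^(NF_i/10), G_i = 10^(G_i,dB/10)
  Stage 1: F_1 = 10^(3.48/10) = 2.228, G_1 = 10^(−3.48/10) = 0.4487
  Stage 2: F_2 = 10^(0.947/10) = 1.244, G_2 = 10^(14.0/10) = 25.12
Friis cascade:
  F = 2.228 + (1.244 − 1)/0.4487 = 2.771
NF = 10 log₁₀(2.771) = 4.43 dB

4.43 dB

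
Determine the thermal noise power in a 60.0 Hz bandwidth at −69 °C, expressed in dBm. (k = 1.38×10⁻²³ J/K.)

−157.7 dBm

T = −69 °C + 273.15 = 204.15 K
P_n = kTB = 1.38×10⁻²³ × 204.15 × 6.00×10¹ = 1.69×10⁻¹⁹ W
In dBm: 10 log₁₀(1.69×10⁻¹⁹ / 10⁻³) = −157.7 dBm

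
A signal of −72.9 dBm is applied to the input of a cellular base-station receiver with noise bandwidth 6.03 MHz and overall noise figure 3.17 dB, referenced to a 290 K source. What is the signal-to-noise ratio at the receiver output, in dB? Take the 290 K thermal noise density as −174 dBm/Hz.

Noise floor: N = −174 + 10 log₁₀(B) + NF
10 log₁₀(6.03×10⁶) = 67.8 dB
N = −174 + 67.8 + 3.17 = −103.03 dBm
SNR = P_sig − N = −72.9 − (−103.03) = 30.13 dB → 30.1 dB

30.1 dB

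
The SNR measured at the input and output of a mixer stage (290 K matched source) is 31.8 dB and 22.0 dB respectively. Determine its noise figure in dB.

NF (dB) = SNR_in(dB) − SNR_out(dB) when the source is at T₀
NF = 31.8 − 22.0 = 9.8 dB

9.8 dB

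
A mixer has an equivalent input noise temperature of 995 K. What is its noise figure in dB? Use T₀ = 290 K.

F = 1 + T_e/T₀ = 1 + 995/290 = 4.43103
NF = 10 log₁₀(4.43103) = 6.47 dB

6.47 dB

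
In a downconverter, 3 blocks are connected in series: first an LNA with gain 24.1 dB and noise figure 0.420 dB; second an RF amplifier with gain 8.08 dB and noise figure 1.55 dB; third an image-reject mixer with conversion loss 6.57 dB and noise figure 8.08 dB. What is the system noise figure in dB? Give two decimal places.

0.44 dB

Convert to linear (a loss of L dB is a gain of −L dB): F_i = 10^(NF_i/10), G_i = 10^(G_i,dB/10)
  Stage 1: F_1 = 10^(0.420/10) = 1.102, G_1 = 10^(24.1/10) = 257.0
  Stage 2: F_2 = 10^(1.55/10) = 1.429, G_2 = 10^(8.08/10) = 6.427
  Stage 3: F_3 = 10^(8.08/10) = 6.427, G_3 = 10^(−6.57/10) = 0.2203
Friis cascade:
  F = 1.102 + (1.429 − 1)/257.0 + (6.427 − 1)/1652 = 1.106
NF = 10 log₁₀(1.106) = 0.44 dB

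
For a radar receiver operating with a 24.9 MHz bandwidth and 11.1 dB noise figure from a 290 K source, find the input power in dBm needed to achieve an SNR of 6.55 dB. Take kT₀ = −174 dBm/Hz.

Sensitivity = −174 + 10 log₁₀(B) + NF + SNR_min
= −174 + 73.96 + 11.1 + 6.55
= −82.39 dBm → −82.4 dBm

−82.4 dBm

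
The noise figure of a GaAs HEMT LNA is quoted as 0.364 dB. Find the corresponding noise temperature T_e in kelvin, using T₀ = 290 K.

25.4 K

F = 10^(0.364/10) = 1.08743
T_e = (F − 1)·T₀ = (1.08743 − 1) × 290 = 25.4 K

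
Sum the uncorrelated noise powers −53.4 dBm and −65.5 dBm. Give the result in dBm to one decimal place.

−53.1 dBm

Convert to linear, add, convert back:
P₁ = 4.57×10⁻⁹ W, P₂ = 2.82×10⁻¹⁰ W
P_tot = 4.85×10⁻⁹ W → 10 log₁₀(P_tot / 10⁻³) = −53.1 dBm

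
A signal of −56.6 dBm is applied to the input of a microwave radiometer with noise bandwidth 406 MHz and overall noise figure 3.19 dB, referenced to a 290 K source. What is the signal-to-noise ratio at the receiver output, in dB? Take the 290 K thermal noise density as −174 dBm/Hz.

Noise floor: N = −174 + 10 log₁₀(B) + NF
10 log₁₀(4.06×10⁸) = 86.09 dB
N = −174 + 86.09 + 3.19 = −84.72 dBm
SNR = P_sig − N = −56.6 − (−84.72) = 28.12 dB → 28.1 dB

28.1 dB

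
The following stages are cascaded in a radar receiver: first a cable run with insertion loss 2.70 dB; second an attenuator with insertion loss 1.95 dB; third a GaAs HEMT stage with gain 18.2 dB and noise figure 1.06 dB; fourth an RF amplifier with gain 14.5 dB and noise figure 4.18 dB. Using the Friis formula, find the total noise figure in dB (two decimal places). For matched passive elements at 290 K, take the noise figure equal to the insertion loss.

Convert to linear (a loss of L dB is a gain of −L dB): F_i = 10^(NF_i/10), G_i = 10^(G_i,dB/10)
  Stage 1: F_1 = 10^(2.70/10) = 1.862, G_1 = 10^(−2.70/10) = 0.5370
  Stage 2: F_2 = 10^(1.95/10) = 1.567, G_2 = 10^(−1.95/10) = 0.6383
  Stage 3: F_3 = 10^(1.06/10) = 1.276, G_3 = 10^(18.2/10) = 66.07
  Stage 4: F_4 = 10^(4.18/10) = 2.618, G_4 = 10^(14.5/10) = 28.18
Friis cascade:
  F = 1.862 + (1.567 − 1)/0.5370 + (1.276 − 1)/0.3428 + (2.618 − 1)/22.65 = 3.795
NF = 10 log₁₀(3.795) = 5.79 dB

5.79 dB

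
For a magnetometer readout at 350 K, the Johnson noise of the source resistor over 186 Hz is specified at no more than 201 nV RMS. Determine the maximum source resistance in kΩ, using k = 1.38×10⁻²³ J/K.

11.2 kΩ

Johnson–Nyquist: V_n = √(4kTRB) ⇒ R = V_n² / (4kTB)
4kTB = 4 × 1.38×10⁻²³ × 350 × 1.86×10² = 3.59×10⁻¹⁸
R = (2.01×10⁻⁷)² / 3.59×10⁻¹⁸ = 1.12×10⁴ Ω = 11.2 kΩ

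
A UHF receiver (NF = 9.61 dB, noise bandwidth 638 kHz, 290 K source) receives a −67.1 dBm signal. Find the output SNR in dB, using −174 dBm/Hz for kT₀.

Noise floor: N = −174 + 10 log₁₀(B) + NF
10 log₁₀(6.38×10⁵) = 58.05 dB
N = −174 + 58.05 + 9.61 = −106.34 dBm
SNR = P_sig − N = −67.1 − (−106.34) = 39.24 dB → 39.2 dB

39.2 dB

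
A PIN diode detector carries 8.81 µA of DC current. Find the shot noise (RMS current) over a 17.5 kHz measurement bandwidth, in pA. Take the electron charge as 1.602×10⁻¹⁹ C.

I_n = √(2qI·B)
2qI·B = 2 × 1.602×10⁻¹⁹ × 8.81×10⁻⁶ × 1.75×10⁴ = 4.94×10⁻²⁰ A²
I_n = √(4.94×10⁻²⁰) = 2.22×10⁻¹⁰ A = 222 pA

222 pA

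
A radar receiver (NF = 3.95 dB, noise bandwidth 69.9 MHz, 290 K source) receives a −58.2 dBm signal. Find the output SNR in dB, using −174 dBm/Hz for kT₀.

33.4 dB

Noise floor: N = −174 + 10 log₁₀(B) + NF
10 log₁₀(6.99×10⁷) = 78.44 dB
N = −174 + 78.44 + 3.95 = −91.61 dBm
SNR = P_sig − N = −58.2 − (−91.61) = 33.41 dB → 33.4 dB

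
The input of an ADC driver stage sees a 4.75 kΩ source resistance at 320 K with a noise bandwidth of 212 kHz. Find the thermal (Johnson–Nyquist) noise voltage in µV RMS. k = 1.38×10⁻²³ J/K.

V_n = √(4kTRB)
4kTRB = 4 × 1.38×10⁻²³ × 320 × 4.75×10³ × 2.12×10⁵ = 1.78×10⁻¹¹ V²
V_n = √(1.78×10⁻¹¹) = 4.22×10⁻⁶ V = 4.22 µV

4.22 µV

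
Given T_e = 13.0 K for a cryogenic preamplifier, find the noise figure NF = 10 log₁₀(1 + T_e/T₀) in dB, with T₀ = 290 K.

F = 1 + T_e/T₀ = 1 + 13.0/290 = 1.04483
NF = 10 log₁₀(1.04483) = 0.190 dB

0.190 dB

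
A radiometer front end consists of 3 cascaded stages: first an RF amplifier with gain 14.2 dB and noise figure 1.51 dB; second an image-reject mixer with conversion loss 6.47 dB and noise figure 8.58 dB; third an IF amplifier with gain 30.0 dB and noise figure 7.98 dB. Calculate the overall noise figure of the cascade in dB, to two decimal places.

4.05 dB

Convert to linear (a loss of L dB is a gain of −L dB): F_i = 10^(NF_i/10), G_i = 10^(G_i,dB/10)
  Stage 1: F_1 = 10^(1.51/10) = 1.416, G_1 = 10^(14.2/10) = 26.30
  Stage 2: F_2 = 10^(8.58/10) = 7.211, G_2 = 10^(−6.47/10) = 0.2254
  Stage 3: F_3 = 10^(7.98/10) = 6.281, G_3 = 10^(30.0/10) = 1000
Friis cascade:
  F = 1.416 + (7.211 − 1)/26.30 + (6.281 − 1)/5.929 = 2.543
NF = 10 log₁₀(2.543) = 4.05 dB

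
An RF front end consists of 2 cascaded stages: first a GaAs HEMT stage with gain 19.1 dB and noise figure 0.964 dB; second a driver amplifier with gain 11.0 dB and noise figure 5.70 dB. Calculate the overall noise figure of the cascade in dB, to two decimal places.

Convert to linear (a loss of L dB is a gain of −L dB): F_i = 10^(NF_i/10), G_i = 10^(G_i,dB/10)
  Stage 1: F_1 = 10^(0.964/10) = 1.249, G_1 = 10^(19.1/10) = 81.28
  Stage 2: F_2 = 10^(5.70/10) = 3.715, G_2 = 10^(11.0/10) = 12.59
Friis cascade:
  F = 1.249 + (3.715 − 1)/81.28 = 1.282
NF = 10 log₁₀(1.282) = 1.08 dB

1.08 dB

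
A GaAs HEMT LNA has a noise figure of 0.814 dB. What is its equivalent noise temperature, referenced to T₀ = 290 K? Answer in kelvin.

F = 10^(0.814/10) = 1.20615
T_e = (F − 1)·T₀ = (1.20615 − 1) × 290 = 59.8 K

59.8 K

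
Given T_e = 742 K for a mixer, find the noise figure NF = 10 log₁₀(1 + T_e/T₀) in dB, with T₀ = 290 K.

5.51 dB

F = 1 + T_e/T₀ = 1 + 742/290 = 3.55862
NF = 10 log₁₀(3.55862) = 5.51 dB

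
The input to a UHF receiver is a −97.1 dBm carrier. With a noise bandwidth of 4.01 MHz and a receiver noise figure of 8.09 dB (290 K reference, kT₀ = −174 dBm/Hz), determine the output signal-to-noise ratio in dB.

Noise floor: N = −174 + 10 log₁₀(B) + NF
10 log₁₀(4.01×10⁶) = 66.03 dB
N = −174 + 66.03 + 8.09 = −99.88 dBm
SNR = P_sig − N = −97.1 − (−99.88) = 2.78 dB → 2.8 dB

2.8 dB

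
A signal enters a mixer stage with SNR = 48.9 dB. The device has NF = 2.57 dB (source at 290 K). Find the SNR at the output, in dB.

46.33 dB

By definition F = SNR_in/SNR_out, so in dB: SNR_out = SNR_in − NF
SNR_out = 48.9 − 2.57 = 46.33 dB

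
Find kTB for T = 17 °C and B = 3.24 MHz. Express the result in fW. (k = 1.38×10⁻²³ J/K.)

T = 17 °C + 273.15 = 290.15 K
P_n = kTB = 1.38×10⁻²³ × 290.15 × 3.24×10⁶ = 1.30×10⁻¹⁴ W = 13.0 fW

13.0 fW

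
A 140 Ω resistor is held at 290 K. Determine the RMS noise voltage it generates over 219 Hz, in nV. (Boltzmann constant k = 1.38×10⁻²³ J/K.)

22.2 nV

V_n = √(4kTRB)
4kTRB = 4 × 1.38×10⁻²³ × 290 × 1.40×10² × 2.19×10² = 4.91×10⁻¹⁶ V²
V_n = √(4.91×10⁻¹⁶) = 2.22×10⁻⁸ V = 22.2 nV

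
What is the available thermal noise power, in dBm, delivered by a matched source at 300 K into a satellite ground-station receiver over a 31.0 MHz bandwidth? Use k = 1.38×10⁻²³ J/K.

P_n = kTB = 1.38×10⁻²³ × 300 × 3.10×10⁷ = 1.28×10⁻¹³ W
In dBm: 10 log₁₀(1.28×10⁻¹³ / 10⁻³) = −98.9 dBm

−98.9 dBm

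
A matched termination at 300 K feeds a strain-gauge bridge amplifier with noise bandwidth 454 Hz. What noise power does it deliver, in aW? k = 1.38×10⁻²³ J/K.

P_n = kTB = 1.38×10⁻²³ × 300 × 4.54×10² = 1.88×10⁻¹⁸ W = 1.88 aW

1.88 aW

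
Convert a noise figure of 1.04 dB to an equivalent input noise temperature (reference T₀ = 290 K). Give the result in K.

78.5 K

F = 10^(1.04/10) = 1.27057
T_e = (F − 1)·T₀ = (1.27057 − 1) × 290 = 78.5 K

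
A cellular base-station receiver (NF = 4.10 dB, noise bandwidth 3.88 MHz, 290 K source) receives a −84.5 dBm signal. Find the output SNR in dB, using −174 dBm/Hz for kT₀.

19.5 dB

Noise floor: N = −174 + 10 log₁₀(B) + NF
10 log₁₀(3.88×10⁶) = 65.89 dB
N = −174 + 65.89 + 4.10 = −104.01 dBm
SNR = P_sig − N = −84.5 − (−104.01) = 19.51 dB → 19.5 dB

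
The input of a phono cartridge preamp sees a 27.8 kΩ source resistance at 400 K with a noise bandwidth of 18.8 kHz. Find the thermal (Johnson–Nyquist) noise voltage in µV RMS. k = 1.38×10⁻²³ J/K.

3.40 µV

V_n = √(4kTRB)
4kTRB = 4 × 1.38×10⁻²³ × 400 × 2.78×10⁴ × 1.88×10⁴ = 1.15×10⁻¹¹ V²
V_n = √(1.15×10⁻¹¹) = 3.40×10⁻⁶ V = 3.40 µV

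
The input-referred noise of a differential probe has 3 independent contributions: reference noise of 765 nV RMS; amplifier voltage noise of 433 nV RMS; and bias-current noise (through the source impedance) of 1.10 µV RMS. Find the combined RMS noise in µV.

Uncorrelated sources add in power (mean-square): V_tot = √(ΣV_i²)
V_tot = √[(7.65×10⁻⁷)² + (4.33×10⁻⁷)² + (1.10×10⁻⁶)²] = 1.41×10⁻⁶ V = 1.41 µV

1.41 µV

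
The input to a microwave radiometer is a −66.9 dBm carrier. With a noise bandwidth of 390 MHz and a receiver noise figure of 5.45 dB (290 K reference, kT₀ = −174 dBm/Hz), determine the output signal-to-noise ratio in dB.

Noise floor: N = −174 + 10 log₁₀(B) + NF
10 log₁₀(3.90×10⁸) = 85.91 dB
N = −174 + 85.91 + 5.45 = −82.64 dBm
SNR = P_sig − N = −66.9 − (−82.64) = 15.74 dB → 15.7 dB

15.7 dB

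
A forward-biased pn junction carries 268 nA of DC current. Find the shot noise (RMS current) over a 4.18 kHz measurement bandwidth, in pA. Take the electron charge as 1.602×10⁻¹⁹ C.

18.9 pA

I_n = √(2qI·B)
2qI·B = 2 × 1.602×10⁻¹⁹ × 2.68×10⁻⁷ × 4.18×10³ = 3.59×10⁻²² A²
I_n = √(3.59×10⁻²²) = 1.89×10⁻¹¹ A = 18.9 pA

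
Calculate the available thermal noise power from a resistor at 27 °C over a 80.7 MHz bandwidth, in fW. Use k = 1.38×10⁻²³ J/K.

334 fW

T = 27 °C + 273.15 = 300.15 K
P_n = kTB = 1.38×10⁻²³ × 300.15 × 8.07×10⁷ = 3.34×10⁻¹³ W = 334 fW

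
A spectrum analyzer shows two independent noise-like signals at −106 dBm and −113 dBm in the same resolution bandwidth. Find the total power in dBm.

−105.2 dBm

Convert to linear, add, convert back:
P₁ = 2.51×10⁻¹⁴ W, P₂ = 5.01×10⁻¹⁵ W
P_tot = 3.01×10⁻¹⁴ W → 10 log₁₀(P_tot / 10⁻³) = −105.2 dBm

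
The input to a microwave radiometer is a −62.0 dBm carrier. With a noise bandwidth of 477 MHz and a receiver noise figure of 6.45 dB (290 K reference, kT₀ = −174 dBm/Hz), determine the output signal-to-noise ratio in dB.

Noise floor: N = −174 + 10 log₁₀(B) + NF
10 log₁₀(4.77×10⁸) = 86.79 dB
N = −174 + 86.79 + 6.45 = −80.76 dBm
SNR = P_sig − N = −62.0 − (−80.76) = 18.76 dB → 18.8 dB

18.8 dB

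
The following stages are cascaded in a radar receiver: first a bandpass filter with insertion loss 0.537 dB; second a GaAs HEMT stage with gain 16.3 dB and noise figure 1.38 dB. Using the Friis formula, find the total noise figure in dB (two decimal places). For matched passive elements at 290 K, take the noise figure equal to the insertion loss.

1.92 dB

Convert to linear (a loss of L dB is a gain of −L dB): F_i = 10^(NF_i/10), G_i = 10^(G_i,dB/10)
  Stage 1: F_1 = 10^(0.537/10) = 1.132, G_1 = 10^(−0.537/10) = 0.8837
  Stage 2: F_2 = 10^(1.38/10) = 1.374, G_2 = 10^(16.3/10) = 42.66
Friis cascade:
  F = 1.132 + (1.374 − 1)/0.8837 = 1.555
NF = 10 log₁₀(1.555) = 1.92 dB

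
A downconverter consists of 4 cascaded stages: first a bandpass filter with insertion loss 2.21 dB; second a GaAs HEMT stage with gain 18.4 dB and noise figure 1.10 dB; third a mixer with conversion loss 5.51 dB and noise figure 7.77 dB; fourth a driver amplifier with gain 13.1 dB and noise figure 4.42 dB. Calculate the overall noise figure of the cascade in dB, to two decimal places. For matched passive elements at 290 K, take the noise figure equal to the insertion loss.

Convert to linear (a loss of L dB is a gain of −L dB): F_i = 10^(NF_i/10), G_i = 10^(G_i,dB/10)
  Stage 1: F_1 = 10^(2.21/10) = 1.663, G_1 = 10^(−2.21/10) = 0.6012
  Stage 2: F_2 = 10^(1.10/10) = 1.288, G_2 = 10^(18.4/10) = 69.18
  Stage 3: F_3 = 10^(7.77/10) = 5.984, G_3 = 10^(−5.51/10) = 0.2812
  Stage 4: F_4 = 10^(4.42/10) = 2.767, G_4 = 10^(13.1/10) = 20.42
Friis cascade:
  F = 1.663 + (1.288 − 1)/0.6012 + (5.984 − 1)/41.59 + (2.767 − 1)/11.69 = 2.414
NF = 10 log₁₀(2.414) = 3.83 dB

3.83 dB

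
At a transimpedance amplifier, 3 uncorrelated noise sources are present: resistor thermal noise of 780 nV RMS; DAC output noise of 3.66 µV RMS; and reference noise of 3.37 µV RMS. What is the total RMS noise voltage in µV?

5.04 µV

Uncorrelated sources add in power (mean-square): V_tot = √(ΣV_i²)
V_tot = √[(7.80×10⁻⁷)² + (3.66×10⁻⁶)² + (3.37×10⁻⁶)²] = 5.04×10⁻⁶ V = 5.04 µV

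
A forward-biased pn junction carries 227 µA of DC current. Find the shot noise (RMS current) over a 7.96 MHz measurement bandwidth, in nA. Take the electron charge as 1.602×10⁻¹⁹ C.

24.1 nA

I_n = √(2qI·B)
2qI·B = 2 × 1.602×10⁻¹⁹ × 2.27×10⁻⁴ × 7.96×10⁶ = 5.79×10⁻¹⁶ A²
I_n = √(5.79×10⁻¹⁶) = 2.41×10⁻⁸ A = 24.1 nA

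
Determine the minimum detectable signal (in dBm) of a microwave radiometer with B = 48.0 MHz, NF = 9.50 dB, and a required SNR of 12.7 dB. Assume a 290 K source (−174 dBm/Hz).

Sensitivity = −174 + 10 log₁₀(B) + NF + SNR_min
= −174 + 76.81 + 9.50 + 12.7
= −74.99 dBm → −75.0 dBm

−75.0 dBm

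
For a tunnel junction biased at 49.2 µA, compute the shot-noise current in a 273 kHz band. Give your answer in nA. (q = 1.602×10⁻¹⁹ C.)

I_n = √(2qI·B)
2qI·B = 2 × 1.602×10⁻¹⁹ × 4.92×10⁻⁵ × 2.73×10⁵ = 4.30×10⁻¹⁸ A²
I_n = √(4.30×10⁻¹⁸) = 2.07×10⁻⁹ A = 2.07 nA

2.07 nA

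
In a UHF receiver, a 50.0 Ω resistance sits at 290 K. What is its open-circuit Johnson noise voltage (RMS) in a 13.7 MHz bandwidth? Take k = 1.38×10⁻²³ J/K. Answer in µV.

V_n = √(4kTRB)
4kTRB = 4 × 1.38×10⁻²³ × 290 × 5.00×10¹ × 1.37×10⁷ = 1.10×10⁻¹¹ V²
V_n = √(1.10×10⁻¹¹) = 3.31×10⁻⁶ V = 3.31 µV

3.31 µV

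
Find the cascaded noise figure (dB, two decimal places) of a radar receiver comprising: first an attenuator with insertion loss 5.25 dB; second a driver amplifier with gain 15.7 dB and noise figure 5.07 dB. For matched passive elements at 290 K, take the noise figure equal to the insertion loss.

10.32 dB

Convert to linear (a loss of L dB is a gain of −L dB): F_i = 10^(NF_i/10), G_i = 10^(G_i,dB/10)
  Stage 1: F_1 = 10^(5.25/10) = 3.350, G_1 = 10^(−5.25/10) = 0.2985
  Stage 2: F_2 = 10^(5.07/10) = 3.214, G_2 = 10^(15.7/10) = 37.15
Friis cascade:
  F = 3.350 + (3.214 − 1)/0.2985 = 10.76
NF = 10 log₁₀(10.76) = 10.32 dB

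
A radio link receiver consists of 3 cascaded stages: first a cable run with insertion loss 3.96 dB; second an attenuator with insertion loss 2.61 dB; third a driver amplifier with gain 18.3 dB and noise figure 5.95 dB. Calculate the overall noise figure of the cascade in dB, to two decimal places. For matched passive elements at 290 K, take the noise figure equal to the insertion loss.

Convert to linear (a loss of L dB is a gain of −L dB): F_i = 10^(NF_i/10), G_i = 10^(G_i,dB/10)
  Stage 1: F_1 = 10^(3.96/10) = 2.489, G_1 = 10^(−3.96/10) = 0.4018
  Stage 2: F_2 = 10^(2.61/10) = 1.824, G_2 = 10^(−2.61/10) = 0.5483
  Stage 3: F_3 = 10^(5.95/10) = 3.936, G_3 = 10^(18.3/10) = 67.61
Friis cascade:
  F = 2.489 + (1.824 − 1)/0.4018 + (3.936 − 1)/0.2203 = 17.86
NF = 10 log₁₀(17.86) = 12.52 dB

12.52 dB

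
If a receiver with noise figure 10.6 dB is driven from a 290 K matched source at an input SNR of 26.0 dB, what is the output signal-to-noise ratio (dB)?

By definition F = SNR_in/SNR_out, so in dB: SNR_out = SNR_in − NF
SNR_out = 26.0 − 10.6 = 15.4 dB

15.4 dB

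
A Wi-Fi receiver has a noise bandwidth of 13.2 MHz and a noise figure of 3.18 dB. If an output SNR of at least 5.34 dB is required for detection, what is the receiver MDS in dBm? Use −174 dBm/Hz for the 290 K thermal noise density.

Sensitivity = −174 + 10 log₁₀(B) + NF + SNR_min
= −174 + 71.21 + 3.18 + 5.34
= −94.27 dBm → −94.3 dBm

−94.3 dBm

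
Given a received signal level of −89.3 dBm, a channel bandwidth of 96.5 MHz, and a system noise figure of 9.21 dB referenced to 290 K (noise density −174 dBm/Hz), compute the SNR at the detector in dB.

−4.4 dB

Noise floor: N = −174 + 10 log₁₀(B) + NF
10 log₁₀(9.65×10⁷) = 79.85 dB
N = −174 + 79.85 + 9.21 = −84.94 dBm
SNR = P_sig − N = −89.3 − (−84.94) = −4.36 dB → −4.4 dB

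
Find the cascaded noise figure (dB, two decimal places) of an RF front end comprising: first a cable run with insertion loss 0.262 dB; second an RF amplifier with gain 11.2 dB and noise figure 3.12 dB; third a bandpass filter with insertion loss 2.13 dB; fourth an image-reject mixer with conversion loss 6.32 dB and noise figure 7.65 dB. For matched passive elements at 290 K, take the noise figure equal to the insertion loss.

4.57 dB

Convert to linear (a loss of L dB is a gain of −L dB): F_i = 10^(NF_i/10), G_i = 10^(G_i,dB/10)
  Stage 1: F_1 = 10^(0.262/10) = 1.062, G_1 = 10^(−0.262/10) = 0.9415
  Stage 2: F_2 = 10^(3.12/10) = 2.051, G_2 = 10^(11.2/10) = 13.18
  Stage 3: F_3 = 10^(2.13/10) = 1.633, G_3 = 10^(−2.13/10) = 0.6124
  Stage 4: F_4 = 10^(7.65/10) = 5.821, G_4 = 10^(−6.32/10) = 0.2333
Friis cascade:
  F = 1.062 + (2.051 − 1)/0.9415 + (1.633 − 1)/12.41 + (5.821 − 1)/7.600 = 2.864
NF = 10 log₁₀(2.864) = 4.57 dB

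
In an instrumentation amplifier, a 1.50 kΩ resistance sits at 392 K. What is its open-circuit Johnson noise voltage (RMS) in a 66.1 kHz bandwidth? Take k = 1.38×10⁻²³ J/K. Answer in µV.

V_n = √(4kTRB)
4kTRB = 4 × 1.38×10⁻²³ × 392 × 1.50×10³ × 6.61×10⁴ = 2.15×10⁻¹² V²
V_n = √(2.15×10⁻¹²) = 1.46×10⁻⁶ V = 1.46 µV

1.46 µV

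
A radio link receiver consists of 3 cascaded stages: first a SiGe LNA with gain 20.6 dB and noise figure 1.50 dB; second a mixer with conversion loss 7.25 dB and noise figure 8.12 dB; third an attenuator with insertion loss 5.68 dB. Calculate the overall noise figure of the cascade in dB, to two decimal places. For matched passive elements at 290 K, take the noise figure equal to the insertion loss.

Convert to linear (a loss of L dB is a gain of −L dB): F_i = 10^(NF_i/10), G_i = 10^(G_i,dB/10)
  Stage 1: F_1 = 10^(1.50/10) = 1.413, G_1 = 10^(20.6/10) = 114.8
  Stage 2: F_2 = 10^(8.12/10) = 6.486, G_2 = 10^(−7.25/10) = 0.1884
  Stage 3: F_3 = 10^(5.68/10) = 3.698, G_3 = 10^(−5.68/10) = 0.2704
Friis cascade:
  F = 1.413 + (6.486 − 1)/114.8 + (3.698 − 1)/21.63 = 1.585
NF = 10 log₁₀(1.585) = 2.00 dB

2.00 dB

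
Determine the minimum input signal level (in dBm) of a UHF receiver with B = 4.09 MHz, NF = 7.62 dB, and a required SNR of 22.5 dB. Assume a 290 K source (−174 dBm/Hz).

−77.8 dBm

Sensitivity = −174 + 10 log₁₀(B) + NF + SNR_min
= −174 + 66.12 + 7.62 + 22.5
= −77.76 dBm → −77.8 dBm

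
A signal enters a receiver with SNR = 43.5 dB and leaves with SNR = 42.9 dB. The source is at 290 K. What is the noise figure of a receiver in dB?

0.6 dB

NF (dB) = SNR_in(dB) − SNR_out(dB) when the source is at T₀
NF = 43.5 − 42.9 = 0.6 dB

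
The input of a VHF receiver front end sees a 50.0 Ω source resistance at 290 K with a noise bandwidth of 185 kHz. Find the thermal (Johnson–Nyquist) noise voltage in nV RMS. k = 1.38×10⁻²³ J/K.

385 nV

V_n = √(4kTRB)
4kTRB = 4 × 1.38×10⁻²³ × 290 × 5.00×10¹ × 1.85×10⁵ = 1.48×10⁻¹³ V²
V_n = √(1.48×10⁻¹³) = 3.85×10⁻⁷ V = 385 nV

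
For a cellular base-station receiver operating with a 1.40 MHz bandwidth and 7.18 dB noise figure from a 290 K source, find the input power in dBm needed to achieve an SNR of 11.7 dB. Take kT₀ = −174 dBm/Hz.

Sensitivity = −174 + 10 log₁₀(B) + NF + SNR_min
= −174 + 61.46 + 7.18 + 11.7
= −93.66 dBm → −93.7 dBm

−93.7 dBm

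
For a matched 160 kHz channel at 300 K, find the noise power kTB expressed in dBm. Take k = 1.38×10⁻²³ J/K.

−121.8 dBm

P_n = kTB = 1.38×10⁻²³ × 300 × 1.60×10⁵ = 6.62×10⁻¹⁶ W
In dBm: 10 log₁₀(6.62×10⁻¹⁶ / 10⁻³) = −121.8 dBm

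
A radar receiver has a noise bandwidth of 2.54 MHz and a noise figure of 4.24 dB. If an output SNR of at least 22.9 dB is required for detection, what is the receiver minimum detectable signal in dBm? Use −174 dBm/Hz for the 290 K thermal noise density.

Sensitivity = −174 + 10 log₁₀(B) + NF + SNR_min
= −174 + 64.05 + 4.24 + 22.9
= −82.81 dBm → −82.8 dBm

−82.8 dBm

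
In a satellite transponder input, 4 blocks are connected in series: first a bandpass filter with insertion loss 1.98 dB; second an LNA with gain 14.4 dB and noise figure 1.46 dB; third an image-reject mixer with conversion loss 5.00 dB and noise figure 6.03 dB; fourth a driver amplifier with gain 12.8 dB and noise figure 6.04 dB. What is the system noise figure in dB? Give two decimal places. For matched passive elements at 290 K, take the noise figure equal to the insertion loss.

Convert to linear (a loss of L dB is a gain of −L dB): F_i = 10^(NF_i/10), G_i = 10^(G_i,dB/10)
  Stage 1: F_1 = 10^(1.98/10) = 1.578, G_1 = 10^(−1.98/10) = 0.6339
  Stage 2: F_2 = 10^(1.46/10) = 1.400, G_2 = 10^(14.4/10) = 27.54
  Stage 3: F_3 = 10^(6.03/10) = 4.009, G_3 = 10^(−5.00/10) = 0.3162
  Stage 4: F_4 = 10^(6.04/10) = 4.018, G_4 = 10^(12.8/10) = 19.05
Friis cascade:
  F = 1.578 + (1.400 − 1)/0.6339 + (4.009 − 1)/17.46 + (4.018 − 1)/5.521 = 2.927
NF = 10 log₁₀(2.927) = 4.66 dB

4.66 dB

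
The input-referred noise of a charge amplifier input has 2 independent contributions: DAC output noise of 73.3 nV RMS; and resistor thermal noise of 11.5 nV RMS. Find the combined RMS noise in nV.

74.2 nV

Uncorrelated sources add in power (mean-square): V_tot = √(ΣV_i²)
V_tot = √[(7.33×10⁻⁸)² + (1.15×10⁻⁸)²] = 7.42×10⁻⁸ V = 74.2 nV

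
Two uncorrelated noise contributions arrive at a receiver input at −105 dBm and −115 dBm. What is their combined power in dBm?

Convert to linear, add, convert back:
P₁ = 3.16×10⁻¹⁴ W, P₂ = 3.16×10⁻¹⁵ W
P_tot = 3.48×10⁻¹⁴ W → 10 log₁₀(P_tot / 10⁻³) = −104.6 dBm

−104.6 dBm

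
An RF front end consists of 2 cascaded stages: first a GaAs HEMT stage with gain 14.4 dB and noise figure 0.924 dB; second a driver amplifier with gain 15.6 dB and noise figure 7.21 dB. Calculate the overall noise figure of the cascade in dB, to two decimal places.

1.44 dB

Convert to linear (a loss of L dB is a gain of −L dB): F_i = 10^(NF_i/10), G_i = 10^(G_i,dB/10)
  Stage 1: F_1 = 10^(0.924/10) = 1.237, G_1 = 10^(14.4/10) = 27.54
  Stage 2: F_2 = 10^(7.21/10) = 5.260, G_2 = 10^(15.6/10) = 36.31
Friis cascade:
  F = 1.237 + (5.260 − 1)/27.54 = 1.392
NF = 10 log₁₀(1.392) = 1.44 dB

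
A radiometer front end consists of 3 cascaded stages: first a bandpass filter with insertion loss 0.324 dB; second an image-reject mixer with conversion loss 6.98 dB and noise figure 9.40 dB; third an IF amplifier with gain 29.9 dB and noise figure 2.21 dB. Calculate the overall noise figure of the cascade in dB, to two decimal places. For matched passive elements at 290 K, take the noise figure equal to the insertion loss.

11.12 dB

Convert to linear (a loss of L dB is a gain of −L dB): F_i = 10^(NF_i/10), G_i = 10^(G_i,dB/10)
  Stage 1: F_1 = 10^(0.324/10) = 1.077, G_1 = 10^(−0.324/10) = 0.9281
  Stage 2: F_2 = 10^(9.40/10) = 8.710, G_2 = 10^(−6.98/10) = 0.2004
  Stage 3: F_3 = 10^(2.21/10) = 1.663, G_3 = 10^(29.9/10) = 977.2
Friis cascade:
  F = 1.077 + (8.710 − 1)/0.9281 + (1.663 − 1)/0.1860 = 12.95
NF = 10 log₁₀(12.95) = 11.12 dB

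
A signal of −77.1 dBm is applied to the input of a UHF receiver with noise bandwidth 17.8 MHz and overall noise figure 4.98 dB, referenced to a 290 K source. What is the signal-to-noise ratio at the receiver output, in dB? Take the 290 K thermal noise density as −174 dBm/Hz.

19.4 dB

Noise floor: N = −174 + 10 log₁₀(B) + NF
10 log₁₀(1.78×10⁷) = 72.5 dB
N = −174 + 72.5 + 4.98 = −96.52 dBm
SNR = P_sig − N = −77.1 − (−96.52) = 19.42 dB → 19.4 dB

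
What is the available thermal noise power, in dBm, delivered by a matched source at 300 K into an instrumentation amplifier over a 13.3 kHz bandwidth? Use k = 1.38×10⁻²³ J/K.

P_n = kTB = 1.38×10⁻²³ × 300 × 1.33×10⁴ = 5.51×10⁻¹⁷ W
In dBm: 10 log₁₀(5.51×10⁻¹⁷ / 10⁻³) = −132.6 dBm

−132.6 dBm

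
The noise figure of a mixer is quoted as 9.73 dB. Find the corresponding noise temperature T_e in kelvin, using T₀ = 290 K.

2435 K

F = 10^(9.73/10) = 9.39723
T_e = (F − 1)·T₀ = (9.39723 − 1) × 290 = 2435 K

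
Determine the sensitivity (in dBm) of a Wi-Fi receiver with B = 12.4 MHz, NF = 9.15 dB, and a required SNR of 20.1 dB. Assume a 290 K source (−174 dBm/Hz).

−73.8 dBm

Sensitivity = −174 + 10 log₁₀(B) + NF + SNR_min
= −174 + 70.93 + 9.15 + 20.1
= −73.82 dBm → −73.8 dBm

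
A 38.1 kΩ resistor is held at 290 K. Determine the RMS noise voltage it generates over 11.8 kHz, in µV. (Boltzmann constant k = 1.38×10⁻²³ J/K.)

2.68 µV

V_n = √(4kTRB)
4kTRB = 4 × 1.38×10⁻²³ × 290 × 3.81×10⁴ × 1.18×10⁴ = 7.20×10⁻¹² V²
V_n = √(7.20×10⁻¹²) = 2.68×10⁻⁶ V = 2.68 µV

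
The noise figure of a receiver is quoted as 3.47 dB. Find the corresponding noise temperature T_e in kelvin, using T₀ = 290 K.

355 K

F = 10^(3.47/10) = 2.22331
T_e = (F − 1)·T₀ = (2.22331 − 1) × 290 = 355 K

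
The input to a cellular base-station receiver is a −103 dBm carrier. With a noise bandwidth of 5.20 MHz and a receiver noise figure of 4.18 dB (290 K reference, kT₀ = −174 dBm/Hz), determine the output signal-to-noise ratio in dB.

Noise floor: N = −174 + 10 log₁₀(B) + NF
10 log₁₀(5.20×10⁶) = 67.16 dB
N = −174 + 67.16 + 4.18 = −102.66 dBm
SNR = P_sig − N = −103 − (−102.66) = −0.34 dB → −0.3 dB

−0.3 dB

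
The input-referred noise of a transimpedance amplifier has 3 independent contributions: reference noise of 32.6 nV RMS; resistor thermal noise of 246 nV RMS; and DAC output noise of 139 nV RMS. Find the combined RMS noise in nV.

Uncorrelated sources add in power (mean-square): V_tot = √(ΣV_i²)
V_tot = √[(3.26×10⁻⁸)² + (2.46×10⁻⁷)² + (1.39×10⁻⁷)²] = 2.84×10⁻⁷ V = 284 nV

284 nV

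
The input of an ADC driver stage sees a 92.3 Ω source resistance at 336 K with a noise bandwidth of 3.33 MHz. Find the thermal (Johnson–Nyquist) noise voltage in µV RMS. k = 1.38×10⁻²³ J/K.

2.39 µV

V_n = √(4kTRB)
4kTRB = 4 × 1.38×10⁻²³ × 336 × 9.23×10¹ × 3.33×10⁶ = 5.70×10⁻¹² V²
V_n = √(5.70×10⁻¹²) = 2.39×10⁻⁶ V = 2.39 µV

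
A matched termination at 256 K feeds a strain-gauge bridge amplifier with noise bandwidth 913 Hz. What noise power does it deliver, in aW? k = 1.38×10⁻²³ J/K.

P_n = kTB = 1.38×10⁻²³ × 256 × 9.13×10² = 3.23×10⁻¹⁸ W = 3.23 aW

3.23 aW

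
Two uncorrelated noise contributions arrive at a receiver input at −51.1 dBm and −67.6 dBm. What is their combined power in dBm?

Convert to linear, add, convert back:
P₁ = 7.76×10⁻⁹ W, P₂ = 1.74×10⁻¹⁰ W
P_tot = 7.94×10⁻⁹ W → 10 log₁₀(P_tot / 10⁻³) = −51.0 dBm

−51.0 dBm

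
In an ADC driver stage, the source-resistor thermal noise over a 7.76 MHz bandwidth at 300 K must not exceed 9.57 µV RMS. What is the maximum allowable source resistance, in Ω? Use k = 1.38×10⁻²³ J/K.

713 Ω

Johnson–Nyquist: V_n = √(4kTRB) ⇒ R = V_n² / (4kTB)
4kTB = 4 × 1.38×10⁻²³ × 300 × 7.76×10⁶ = 1.29×10⁻¹³
R = (9.57×10⁻⁶)² / 1.29×10⁻¹³ = 7.13×10² Ω = 713 Ω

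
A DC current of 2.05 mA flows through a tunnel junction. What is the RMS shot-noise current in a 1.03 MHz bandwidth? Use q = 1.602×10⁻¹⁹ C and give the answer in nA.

I_n = √(2qI·B)
2qI·B = 2 × 1.602×10⁻¹⁹ × 2.05×10⁻³ × 1.03×10⁶ = 6.77×10⁻¹⁶ A²
I_n = √(6.77×10⁻¹⁶) = 2.60×10⁻⁸ A = 26.0 nA

26.0 nA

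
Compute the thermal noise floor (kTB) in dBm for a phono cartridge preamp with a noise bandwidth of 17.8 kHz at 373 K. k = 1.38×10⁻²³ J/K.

P_n = kTB = 1.38×10⁻²³ × 373 × 1.78×10⁴ = 9.16×10⁻¹⁷ W
In dBm: 10 log₁₀(9.16×10⁻¹⁷ / 10⁻³) = −130.4 dBm

−130.4 dBm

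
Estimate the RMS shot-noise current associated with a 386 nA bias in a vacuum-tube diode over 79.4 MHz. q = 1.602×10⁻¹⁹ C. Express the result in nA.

I_n = √(2qI·B)
2qI·B = 2 × 1.602×10⁻¹⁹ × 3.86×10⁻⁷ × 7.94×10⁷ = 9.82×10⁻¹⁸ A²
I_n = √(9.82×10⁻¹⁸) = 3.13×10⁻⁹ A = 3.13 nA

3.13 nA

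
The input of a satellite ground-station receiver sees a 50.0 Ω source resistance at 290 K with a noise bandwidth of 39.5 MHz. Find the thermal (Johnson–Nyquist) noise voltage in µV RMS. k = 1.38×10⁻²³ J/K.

V_n = √(4kTRB)
4kTRB = 4 × 1.38×10⁻²³ × 290 × 5.00×10¹ × 3.95×10⁷ = 3.16×10⁻¹¹ V²
V_n = √(3.16×10⁻¹¹) = 5.62×10⁻⁶ V = 5.62 µV

5.62 µV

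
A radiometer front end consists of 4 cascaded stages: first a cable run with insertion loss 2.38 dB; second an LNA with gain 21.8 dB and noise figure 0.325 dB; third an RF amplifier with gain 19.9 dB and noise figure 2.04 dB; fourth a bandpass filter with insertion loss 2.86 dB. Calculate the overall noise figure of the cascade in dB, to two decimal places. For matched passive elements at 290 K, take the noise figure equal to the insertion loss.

Convert to linear (a loss of L dB is a gain of −L dB): F_i = 10^(NF_i/10), G_i = 10^(G_i,dB/10)
  Stage 1: F_1 = 10^(2.38/10) = 1.730, G_1 = 10^(−2.38/10) = 0.5781
  Stage 2: F_2 = 10^(0.325/10) = 1.078, G_2 = 10^(21.8/10) = 151.4
  Stage 3: F_3 = 10^(2.04/10) = 1.600, G_3 = 10^(19.9/10) = 97.72
  Stage 4: F_4 = 10^(2.86/10) = 1.932, G_4 = 10^(−2.86/10) = 0.5176
Friis cascade:
  F = 1.730 + (1.078 − 1)/0.5781 + (1.600 − 1)/87.50 + (1.932 − 1)/8551 = 1.871
NF = 10 log₁₀(1.871) = 2.72 dB

2.72 dB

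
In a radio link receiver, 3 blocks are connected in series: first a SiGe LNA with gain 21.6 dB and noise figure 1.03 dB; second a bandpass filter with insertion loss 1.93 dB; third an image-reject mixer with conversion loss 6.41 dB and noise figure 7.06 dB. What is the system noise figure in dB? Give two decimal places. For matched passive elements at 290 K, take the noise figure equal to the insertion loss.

1.19 dB

Convert to linear (a loss of L dB is a gain of −L dB): F_i = 10^(NF_i/10), G_i = 10^(G_i,dB/10)
  Stage 1: F_1 = 10^(1.03/10) = 1.268, G_1 = 10^(21.6/10) = 144.5
  Stage 2: F_2 = 10^(1.93/10) = 1.560, G_2 = 10^(−1.93/10) = 0.6412
  Stage 3: F_3 = 10^(7.06/10) = 5.082, G_3 = 10^(−6.41/10) = 0.2286
Friis cascade:
  F = 1.268 + (1.560 − 1)/144.5 + (5.082 − 1)/92.68 = 1.316
NF = 10 log₁₀(1.316) = 1.19 dB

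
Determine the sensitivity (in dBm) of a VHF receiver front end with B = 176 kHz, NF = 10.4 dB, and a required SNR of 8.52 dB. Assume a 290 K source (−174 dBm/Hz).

−102.6 dBm

Sensitivity = −174 + 10 log₁₀(B) + NF + SNR_min
= −174 + 52.46 + 10.4 + 8.52
= −102.62 dBm → −102.6 dBm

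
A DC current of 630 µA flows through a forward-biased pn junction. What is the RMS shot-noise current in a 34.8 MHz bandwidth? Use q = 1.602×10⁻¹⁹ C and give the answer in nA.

83.8 nA

I_n = √(2qI·B)
2qI·B = 2 × 1.602×10⁻¹⁹ × 6.30×10⁻⁴ × 3.48×10⁷ = 7.02×10⁻¹⁵ A²
I_n = √(7.02×10⁻¹⁵) = 8.38×10⁻⁸ A = 83.8 nA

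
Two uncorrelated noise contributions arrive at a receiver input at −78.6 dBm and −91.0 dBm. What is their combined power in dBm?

Convert to linear, add, convert back:
P₁ = 1.38×10⁻¹¹ W, P₂ = 7.94×10⁻¹³ W
P_tot = 1.46×10⁻¹¹ W → 10 log₁₀(P_tot / 10⁻³) = −78.4 dBm

−78.4 dBm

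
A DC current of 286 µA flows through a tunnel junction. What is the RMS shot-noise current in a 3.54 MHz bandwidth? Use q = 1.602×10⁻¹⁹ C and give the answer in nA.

18.0 nA

I_n = √(2qI·B)
2qI·B = 2 × 1.602×10⁻¹⁹ × 2.86×10⁻⁴ × 3.54×10⁶ = 3.24×10⁻¹⁶ A²
I_n = √(3.24×10⁻¹⁶) = 1.80×10⁻⁸ A = 18.0 nA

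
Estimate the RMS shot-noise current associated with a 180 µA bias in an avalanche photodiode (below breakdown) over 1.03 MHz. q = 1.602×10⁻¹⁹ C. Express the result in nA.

I_n = √(2qI·B)
2qI·B = 2 × 1.602×10⁻¹⁹ × 1.80×10⁻⁴ × 1.03×10⁶ = 5.94×10⁻¹⁷ A²
I_n = √(5.94×10⁻¹⁷) = 7.71×10⁻⁹ A = 7.71 nA

7.71 nA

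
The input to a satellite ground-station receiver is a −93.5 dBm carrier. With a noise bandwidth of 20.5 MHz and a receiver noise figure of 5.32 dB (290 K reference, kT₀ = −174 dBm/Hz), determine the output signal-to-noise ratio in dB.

Noise floor: N = −174 + 10 log₁₀(B) + NF
10 log₁₀(2.05×10⁷) = 73.12 dB
N = −174 + 73.12 + 5.32 = −95.56 dBm
SNR = P_sig − N = −93.5 − (−95.56) = 2.06 dB → 2.1 dB

2.1 dB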